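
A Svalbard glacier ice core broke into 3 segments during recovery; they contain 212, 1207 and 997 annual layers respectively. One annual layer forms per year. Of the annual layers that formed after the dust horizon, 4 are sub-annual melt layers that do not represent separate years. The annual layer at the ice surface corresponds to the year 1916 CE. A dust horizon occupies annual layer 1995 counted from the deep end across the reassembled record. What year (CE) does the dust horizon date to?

1499 CE

Total annual layers = 212 + 1207 + 997 = 2416.
2416 − 1995 = 421 annual layers lie beyond the dust horizon toward the ice surface.
421 − 4 false = 417 true annual layers after the dust horizon.
The annual layer at the ice surface is 1916 CE, so the dust horizon dates to 1916 − 417 = 1499 CE.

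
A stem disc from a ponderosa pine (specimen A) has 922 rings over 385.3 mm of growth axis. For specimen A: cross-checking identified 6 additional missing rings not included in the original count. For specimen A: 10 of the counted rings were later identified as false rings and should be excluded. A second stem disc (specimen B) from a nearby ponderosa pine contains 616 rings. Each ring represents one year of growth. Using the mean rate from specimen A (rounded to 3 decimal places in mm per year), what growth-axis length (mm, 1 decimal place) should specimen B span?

258.7 mm

Specimen A: correcting the raw count gives 922 − 10 + 6 = 918 true rings.
A: Mean rate = 385.3 mm / 918 years ≈ 0.420 mm/year.
Length of B = 0.420 × 616 = 258.7 mm.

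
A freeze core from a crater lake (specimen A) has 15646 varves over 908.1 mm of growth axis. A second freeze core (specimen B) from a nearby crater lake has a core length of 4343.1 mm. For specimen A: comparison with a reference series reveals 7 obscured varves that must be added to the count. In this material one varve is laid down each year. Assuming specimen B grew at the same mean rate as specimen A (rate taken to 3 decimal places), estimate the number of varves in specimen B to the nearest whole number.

Specimen A: correcting the raw count gives 15646 + 7 = 15653 true varves.
A: 908.1 mm over 15653 years gives 908.1 / 15653 ≈ 0.058 mm/yr.
For B, 4343.1 / 0.058 = 74881.03 years ≈ 74881 varves.

74881 varves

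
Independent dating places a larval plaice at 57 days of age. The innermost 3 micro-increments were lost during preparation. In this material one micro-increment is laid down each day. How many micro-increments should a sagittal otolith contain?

Expected micro-increments over 57 days: 57.
Less the 3 uncaptured micro-increments: 57 − 3 = 54.

54 micro-increments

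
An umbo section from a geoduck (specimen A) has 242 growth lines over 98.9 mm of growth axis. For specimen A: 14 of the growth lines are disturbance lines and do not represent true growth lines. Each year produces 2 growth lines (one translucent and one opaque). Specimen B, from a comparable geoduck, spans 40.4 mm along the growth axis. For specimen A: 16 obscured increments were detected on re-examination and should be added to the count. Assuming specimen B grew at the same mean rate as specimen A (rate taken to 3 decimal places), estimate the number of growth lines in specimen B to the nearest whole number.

Specimen A: true growth line count = 242 − 14 + 16 = 244.
Specimen A: dividing by 2 growth lines per year: 244 / 2 = 122 years.
A: Mean rate = 98.9 mm / 122 years ≈ 0.811 mm per year.
Specimen B: 40.4 mm / 0.811 mm per year = 49.82 years; at 2 growth lines per year that is 49.82 × 2 ≈ 100 growth lines.

100 growth lines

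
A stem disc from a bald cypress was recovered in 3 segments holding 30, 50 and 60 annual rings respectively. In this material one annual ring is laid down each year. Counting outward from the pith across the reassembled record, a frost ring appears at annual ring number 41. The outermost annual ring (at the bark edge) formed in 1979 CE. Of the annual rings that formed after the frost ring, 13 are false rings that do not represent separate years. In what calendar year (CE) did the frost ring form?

Total annual rings = 30 + 50 + 60 = 140.
Between annual ring 41 and the bark edge there are 140 − 41 = 99 annual rings.
Excluding 13 false annual rings: 99 − 13 = 86.
1979 − 86 = 1893 CE.

1893 CE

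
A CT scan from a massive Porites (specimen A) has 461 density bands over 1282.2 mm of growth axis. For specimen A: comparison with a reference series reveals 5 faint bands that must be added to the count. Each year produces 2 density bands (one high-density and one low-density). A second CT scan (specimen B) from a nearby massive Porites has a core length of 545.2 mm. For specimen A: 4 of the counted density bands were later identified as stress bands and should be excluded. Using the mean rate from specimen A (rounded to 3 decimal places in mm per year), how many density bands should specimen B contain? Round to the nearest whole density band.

196 density bands

Specimen A: after corrections the count is 461 − 4 + 5 = 462 density bands.
Specimen A: 462 density bands at 2 per year is 462 / 2 = 231 years.
A: Extension rate ≈ 1282.2 / 231 = 5.551 mm/yr.
For B, 545.2 / 5.551 = 98.22 years; at 2 density bands per year that is 98.22 × 2 ≈ 196 density bands.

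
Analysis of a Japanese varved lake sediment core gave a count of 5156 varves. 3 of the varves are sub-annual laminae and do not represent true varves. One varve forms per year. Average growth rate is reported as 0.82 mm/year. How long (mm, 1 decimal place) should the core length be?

After corrections the count is 5156 − 3 = 5153 varves.
Length ≈ 0.82 × 5153 = 4225.5 mm.

4225.5 mm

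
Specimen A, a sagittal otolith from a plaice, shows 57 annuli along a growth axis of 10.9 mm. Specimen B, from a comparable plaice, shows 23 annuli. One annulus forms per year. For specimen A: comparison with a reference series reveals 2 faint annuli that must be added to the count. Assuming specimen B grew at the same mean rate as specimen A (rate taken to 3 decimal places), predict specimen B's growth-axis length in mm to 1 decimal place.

Specimen A: after corrections the count is 57 + 2 = 59 annuli.
A: Mean rate = 10.9 mm / 59 years ≈ 0.185 mm/yr.
For B, 0.185 mm/year × 23 years = 4.3 mm.

4.3 mm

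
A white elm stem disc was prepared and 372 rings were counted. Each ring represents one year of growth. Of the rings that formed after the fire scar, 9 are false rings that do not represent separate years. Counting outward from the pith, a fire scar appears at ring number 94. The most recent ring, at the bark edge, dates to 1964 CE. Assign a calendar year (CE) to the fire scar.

The fire scar sits at ring 94 from the pith, so 372 − 94 = 278 rings formed after it.
Excluding 9 false rings: 278 − 9 = 269.
1964 − 269 = 1695 CE.

1695 CE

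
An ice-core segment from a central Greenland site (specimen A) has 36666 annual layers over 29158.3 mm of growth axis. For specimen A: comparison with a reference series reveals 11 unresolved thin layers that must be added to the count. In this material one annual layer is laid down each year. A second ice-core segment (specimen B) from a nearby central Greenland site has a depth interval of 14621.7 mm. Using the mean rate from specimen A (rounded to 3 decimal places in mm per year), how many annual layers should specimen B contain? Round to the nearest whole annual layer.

Specimen A: after corrections the count is 36666 + 11 = 36677 annual layers.
A: 29158.3 mm over 36677 years gives 29158.3 / 36677 ≈ 0.795 mm/yr.
B spans 14621.7 / 0.795 = 18392.08 years ≈ 18392 annual layers.

18392 annual layers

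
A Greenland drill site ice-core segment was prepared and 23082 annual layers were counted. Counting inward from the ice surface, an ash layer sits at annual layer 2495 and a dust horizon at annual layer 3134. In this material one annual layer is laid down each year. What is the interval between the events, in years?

639 years

3134 − 2495 = 639 annual layers lie between the two events.
That is 639 years at one annual layer per year.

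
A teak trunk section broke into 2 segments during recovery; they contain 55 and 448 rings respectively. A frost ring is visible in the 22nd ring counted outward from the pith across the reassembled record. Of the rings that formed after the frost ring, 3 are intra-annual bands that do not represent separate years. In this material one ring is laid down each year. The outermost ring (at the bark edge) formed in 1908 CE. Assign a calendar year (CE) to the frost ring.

1430 CE

Total rings = 55 + 448 = 503.
Between ring 22 and the bark edge there are 503 − 22 = 481 rings.
Excluding 3 false rings: 481 − 3 = 478.
1908 − 478 = 1430 CE.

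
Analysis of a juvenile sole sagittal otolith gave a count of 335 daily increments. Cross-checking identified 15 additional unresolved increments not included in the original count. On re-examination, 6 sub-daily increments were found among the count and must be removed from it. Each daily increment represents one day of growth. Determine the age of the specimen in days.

Correcting the raw count gives 335 − 6 + 15 = 344 true daily increments.
With a one-to-one daily increment periodicity this is 344 days.

344 d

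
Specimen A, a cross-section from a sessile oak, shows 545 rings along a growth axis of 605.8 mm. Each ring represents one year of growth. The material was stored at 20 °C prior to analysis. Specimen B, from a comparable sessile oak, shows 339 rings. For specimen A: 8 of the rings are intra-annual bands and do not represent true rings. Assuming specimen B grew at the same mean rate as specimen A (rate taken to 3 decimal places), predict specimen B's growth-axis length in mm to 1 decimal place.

Specimen A: adjusted count: 545 − 8 = 537 rings.
A: 605.8 mm over 537 years gives 605.8 / 537 ≈ 1.128 mm/year.
For B, 1.128 mm/year × 339 years = 382.4 mm.

382.4 mm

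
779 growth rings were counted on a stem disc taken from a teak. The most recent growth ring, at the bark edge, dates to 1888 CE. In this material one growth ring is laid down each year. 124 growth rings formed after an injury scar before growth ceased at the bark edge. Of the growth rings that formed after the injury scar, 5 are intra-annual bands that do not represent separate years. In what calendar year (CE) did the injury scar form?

1769 CE

There are 124 growth rings younger than the injury scar.
Removing the 5 false growth rings leaves 124 − 5 = 119 true growth rings beyond the injury scar.
1888 − 119 = 1769 CE.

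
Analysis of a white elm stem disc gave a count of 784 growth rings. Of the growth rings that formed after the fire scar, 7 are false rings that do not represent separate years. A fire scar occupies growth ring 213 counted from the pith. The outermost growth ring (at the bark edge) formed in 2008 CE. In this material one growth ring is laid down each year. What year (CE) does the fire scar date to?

784 − 213 = 571 growth rings lie beyond the fire scar toward the bark edge.
Removing the 7 false growth rings leaves 571 − 7 = 564 true growth rings beyond the fire scar.
The growth ring at the bark edge is 2008 CE, so the fire scar dates to 2008 − 564 = 1444 CE.

1444 CE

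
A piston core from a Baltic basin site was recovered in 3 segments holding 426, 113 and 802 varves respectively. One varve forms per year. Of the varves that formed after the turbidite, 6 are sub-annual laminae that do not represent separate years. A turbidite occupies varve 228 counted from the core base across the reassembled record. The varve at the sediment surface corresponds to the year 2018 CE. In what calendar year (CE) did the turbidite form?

911 CE

Total varves = 426 + 113 + 802 = 1341.
1341 − 228 = 1113 varves lie beyond the turbidite toward the sediment surface.
Removing the 6 false varves leaves 1113 − 6 = 1107 true varves beyond the turbidite.
Counting back 1107 years from 2018 CE places the turbidite in 2018 − 1107 = 911 CE.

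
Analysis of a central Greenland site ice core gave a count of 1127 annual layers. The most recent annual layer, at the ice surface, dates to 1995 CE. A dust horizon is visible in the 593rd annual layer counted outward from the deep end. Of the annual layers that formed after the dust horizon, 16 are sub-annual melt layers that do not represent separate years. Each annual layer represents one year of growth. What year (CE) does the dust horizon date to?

1477 CE

1127 − 593 = 534 annual layers lie beyond the dust horizon toward the ice surface.
Excluding 16 false annual layers: 534 − 16 = 518.
Counting back 518 years from 1995 CE places the dust horizon in 1995 − 518 = 1477 CE.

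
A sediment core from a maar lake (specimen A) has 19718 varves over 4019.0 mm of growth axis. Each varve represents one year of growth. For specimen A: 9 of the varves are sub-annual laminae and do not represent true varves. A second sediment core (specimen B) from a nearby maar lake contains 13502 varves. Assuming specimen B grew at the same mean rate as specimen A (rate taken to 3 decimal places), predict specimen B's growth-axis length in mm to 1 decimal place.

Specimen A: correcting the raw count gives 19718 − 9 = 19709 true varves.
A: Extension rate ≈ 4019.0 / 19709 = 0.204 mm/yr.
B's length ≈ 0.204 × 13502 = 2754.4 mm.

2754.4 mm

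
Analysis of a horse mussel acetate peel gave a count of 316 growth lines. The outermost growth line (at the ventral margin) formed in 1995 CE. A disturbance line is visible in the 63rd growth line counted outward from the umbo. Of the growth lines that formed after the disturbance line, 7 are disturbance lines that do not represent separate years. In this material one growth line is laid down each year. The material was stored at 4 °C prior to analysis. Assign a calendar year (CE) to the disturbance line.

1749 CE

Between growth line 63 and the ventral margin there are 316 − 63 = 253 growth lines.
Removing the 7 false growth lines leaves 253 − 7 = 246 true growth lines beyond the disturbance line.
The growth line at the ventral margin is 1995 CE, so the disturbance line dates to 1995 − 246 = 1749 CE.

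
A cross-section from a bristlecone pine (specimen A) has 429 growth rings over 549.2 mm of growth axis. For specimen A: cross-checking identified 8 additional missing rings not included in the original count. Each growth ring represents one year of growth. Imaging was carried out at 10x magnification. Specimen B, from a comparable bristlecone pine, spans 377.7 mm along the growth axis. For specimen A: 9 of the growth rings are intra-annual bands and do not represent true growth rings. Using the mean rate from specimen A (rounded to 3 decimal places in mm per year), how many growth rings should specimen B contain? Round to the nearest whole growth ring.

294 growth rings

Specimen A: adjusted count: 429 − 9 + 8 = 428 growth rings.
A: Mean rate = 549.2 mm / 428 years ≈ 1.283 mm/year.
For B, 377.7 / 1.283 = 294.39 years ≈ 294 growth rings.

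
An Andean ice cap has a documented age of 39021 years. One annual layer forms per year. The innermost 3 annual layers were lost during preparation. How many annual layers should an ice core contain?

Expected annual layers over 39021 years: 39021.
Less the 3 uncaptured annual layers: 39021 − 3 = 39018.

39018 annual layers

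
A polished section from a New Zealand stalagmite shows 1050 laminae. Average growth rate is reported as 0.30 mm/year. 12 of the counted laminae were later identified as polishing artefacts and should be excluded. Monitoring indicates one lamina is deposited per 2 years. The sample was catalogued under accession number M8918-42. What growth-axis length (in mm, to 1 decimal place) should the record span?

After corrections the count is 1050 − 12 = 1038 laminae.
1038 laminae at 2 years each span 1038 × 2 = 2076 years.
2076 years at 0.30 mm/year gives 0.30 × 2076 = 622.8 mm.

622.8 mm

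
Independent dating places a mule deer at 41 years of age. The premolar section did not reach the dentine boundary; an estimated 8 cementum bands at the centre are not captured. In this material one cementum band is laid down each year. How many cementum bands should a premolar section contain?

33 cementum bands

Expected cementum bands over 41 years: 41.
Less the 8 uncaptured cementum bands: 41 − 8 = 33.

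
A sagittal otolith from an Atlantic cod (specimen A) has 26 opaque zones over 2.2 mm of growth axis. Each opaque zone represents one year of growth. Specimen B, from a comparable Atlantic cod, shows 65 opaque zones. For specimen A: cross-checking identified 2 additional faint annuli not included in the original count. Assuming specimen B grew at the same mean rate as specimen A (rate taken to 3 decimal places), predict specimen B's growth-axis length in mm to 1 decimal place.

5.1 mm

Specimen A: adjusted count: 26 + 2 = 28 opaque zones.
A: Extension rate ≈ 2.2 / 28 = 0.079 mm/year.
B's length ≈ 0.079 × 65 = 5.1 mm.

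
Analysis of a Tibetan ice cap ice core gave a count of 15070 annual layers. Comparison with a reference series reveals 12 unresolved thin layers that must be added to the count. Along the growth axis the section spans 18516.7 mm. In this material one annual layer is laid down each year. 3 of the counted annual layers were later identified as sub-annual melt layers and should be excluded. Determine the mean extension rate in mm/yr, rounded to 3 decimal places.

True annual layer count = 15070 − 3 + 12 = 15079.
Extension rate ≈ 18516.7 / 15079 = 1.228 mm/yr.

1.228 mm/yr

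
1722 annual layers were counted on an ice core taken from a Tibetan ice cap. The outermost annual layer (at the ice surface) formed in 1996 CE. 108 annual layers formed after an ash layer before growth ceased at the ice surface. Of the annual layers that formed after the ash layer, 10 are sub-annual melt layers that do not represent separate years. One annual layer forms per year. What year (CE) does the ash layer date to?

1898 CE

108 annual layers post-date the ash layer.
Removing the 10 false annual layers leaves 108 − 10 = 98 true annual layers beyond the ash layer.
1996 − 98 = 1898 CE.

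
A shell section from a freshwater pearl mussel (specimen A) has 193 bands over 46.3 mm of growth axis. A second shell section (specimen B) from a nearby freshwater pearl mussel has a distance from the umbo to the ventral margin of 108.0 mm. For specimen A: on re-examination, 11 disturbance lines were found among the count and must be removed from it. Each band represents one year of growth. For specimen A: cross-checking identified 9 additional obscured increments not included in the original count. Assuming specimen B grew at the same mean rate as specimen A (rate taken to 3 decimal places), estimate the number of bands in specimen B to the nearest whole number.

Specimen A: after corrections the count is 193 − 11 + 9 = 191 bands.
A: 46.3 mm over 191 years gives 46.3 / 191 ≈ 0.242 mm/year.
For B, 108.0 / 0.242 = 446.28 years ≈ 446 bands.

446 bands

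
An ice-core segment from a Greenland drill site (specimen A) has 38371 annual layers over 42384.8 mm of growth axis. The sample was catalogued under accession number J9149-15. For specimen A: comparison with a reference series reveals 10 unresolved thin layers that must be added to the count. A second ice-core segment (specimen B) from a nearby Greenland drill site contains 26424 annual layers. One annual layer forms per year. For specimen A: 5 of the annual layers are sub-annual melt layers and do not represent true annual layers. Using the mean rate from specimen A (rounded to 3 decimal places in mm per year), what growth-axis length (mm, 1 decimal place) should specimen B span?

29172.1 mm

Specimen A: true annual layer count = 38371 − 5 + 10 = 38376.
A: Extension rate ≈ 42384.8 / 38376 = 1.104 mm/yr.
B's length ≈ 1.104 × 26424 = 29172.1 mm.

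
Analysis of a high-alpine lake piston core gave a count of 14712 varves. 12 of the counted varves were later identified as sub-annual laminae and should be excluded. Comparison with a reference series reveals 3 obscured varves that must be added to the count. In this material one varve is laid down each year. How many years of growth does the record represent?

14703 years

True varve count = 14712 − 12 + 3 = 14703.
One varve per year makes the duration 14703 years.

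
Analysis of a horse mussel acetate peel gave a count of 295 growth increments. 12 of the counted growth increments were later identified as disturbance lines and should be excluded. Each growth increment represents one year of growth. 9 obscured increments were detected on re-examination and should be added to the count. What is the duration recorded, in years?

292 years

Adjusted count: 295 − 12 + 9 = 292 growth increments.
One growth increment per year makes the duration 292 years.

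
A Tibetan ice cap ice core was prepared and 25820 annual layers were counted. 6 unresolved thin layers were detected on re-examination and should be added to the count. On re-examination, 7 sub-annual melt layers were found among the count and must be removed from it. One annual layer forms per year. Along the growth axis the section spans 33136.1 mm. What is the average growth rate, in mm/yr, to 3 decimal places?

1.283 mm/yr

Adjusted count: 25820 − 7 + 6 = 25819 annual layers.
Mean rate = 33136.1 mm / 25819 years ≈ 1.283 mm/yr.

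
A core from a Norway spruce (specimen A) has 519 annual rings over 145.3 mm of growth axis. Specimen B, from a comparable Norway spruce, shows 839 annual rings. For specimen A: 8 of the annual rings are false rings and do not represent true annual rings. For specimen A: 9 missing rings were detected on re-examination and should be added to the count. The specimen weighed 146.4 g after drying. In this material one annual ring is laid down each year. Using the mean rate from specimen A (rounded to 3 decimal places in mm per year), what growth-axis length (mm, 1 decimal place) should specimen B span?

Specimen A: after corrections the count is 519 − 8 + 9 = 520 annual rings.
A: Extension rate ≈ 145.3 / 520 = 0.279 mm/yr.
For B, 0.279 mm/year × 839 years = 234.1 mm.

234.1 mm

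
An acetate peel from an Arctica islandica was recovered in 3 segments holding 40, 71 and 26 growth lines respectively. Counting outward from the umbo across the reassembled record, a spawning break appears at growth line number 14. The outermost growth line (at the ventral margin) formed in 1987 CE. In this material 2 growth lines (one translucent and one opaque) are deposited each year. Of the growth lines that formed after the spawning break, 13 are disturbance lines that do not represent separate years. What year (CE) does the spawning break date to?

Total growth lines = 40 + 71 + 26 = 137.
137 − 14 = 123 growth lines lie beyond the spawning break toward the ventral margin.
Removing the 13 false growth lines leaves 123 − 13 = 110 true growth lines beyond the spawning break.
Dividing by 2 growth lines per year: 110 / 2 = 55 years.
Counting back 55 years from 1987 CE places the spawning break in 1987 − 55 = 1932 CE.

1932 CE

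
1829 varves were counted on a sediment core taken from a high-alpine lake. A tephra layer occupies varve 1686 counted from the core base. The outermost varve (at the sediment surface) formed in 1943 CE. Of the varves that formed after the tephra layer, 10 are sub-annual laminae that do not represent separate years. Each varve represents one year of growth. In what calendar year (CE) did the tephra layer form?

1810 CE

The tephra layer sits at varve 1686 from the core base, so 1829 − 1686 = 143 varves formed after it.
Removing the 10 false varves leaves 143 − 10 = 133 true varves beyond the tephra layer.
The varve at the sediment surface is 1943 CE, so the tephra layer dates to 1943 − 133 = 1810 CE.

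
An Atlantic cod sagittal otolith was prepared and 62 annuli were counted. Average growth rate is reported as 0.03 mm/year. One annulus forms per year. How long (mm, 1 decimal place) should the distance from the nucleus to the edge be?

The record spans 62 years at 0.03 mm per year.
62 years at 0.03 mm/year gives 0.03 × 62 = 1.9 mm.

1.9 mm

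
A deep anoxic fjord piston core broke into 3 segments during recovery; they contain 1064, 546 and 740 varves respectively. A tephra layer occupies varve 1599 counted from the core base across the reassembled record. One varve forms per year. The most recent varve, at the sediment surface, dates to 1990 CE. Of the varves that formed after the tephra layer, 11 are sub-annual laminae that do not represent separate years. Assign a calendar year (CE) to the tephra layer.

1250 CE

Total varves = 1064 + 546 + 740 = 2350.
The tephra layer sits at varve 1599 from the core base, so 2350 − 1599 = 751 varves formed after it.
Excluding 11 false varves: 751 − 11 = 740.
1990 − 740 = 1250 CE.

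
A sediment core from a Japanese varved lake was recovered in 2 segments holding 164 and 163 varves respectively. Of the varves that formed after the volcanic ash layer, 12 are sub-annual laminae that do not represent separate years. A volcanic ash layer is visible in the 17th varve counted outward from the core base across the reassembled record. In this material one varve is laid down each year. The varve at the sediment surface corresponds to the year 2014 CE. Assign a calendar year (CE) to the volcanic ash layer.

Total varves = 164 + 163 = 327.
327 − 17 = 310 varves lie beyond the volcanic ash layer toward the sediment surface.
Removing the 12 false varves leaves 310 − 12 = 298 true varves beyond the volcanic ash layer.
2014 − 298 = 1716 CE.

1716 CE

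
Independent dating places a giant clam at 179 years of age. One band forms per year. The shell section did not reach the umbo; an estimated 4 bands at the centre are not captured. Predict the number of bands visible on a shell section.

175 bands

Expected bands over 179 years: 179.
179 − 4 missed = 175 bands expected in the prepared section.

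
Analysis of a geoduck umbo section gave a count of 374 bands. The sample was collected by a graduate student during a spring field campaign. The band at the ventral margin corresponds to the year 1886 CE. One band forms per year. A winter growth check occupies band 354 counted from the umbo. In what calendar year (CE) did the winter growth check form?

1866 CE

374 − 354 = 20 bands lie beyond the winter growth check toward the ventral margin.
1886 − 20 = 1866 CE.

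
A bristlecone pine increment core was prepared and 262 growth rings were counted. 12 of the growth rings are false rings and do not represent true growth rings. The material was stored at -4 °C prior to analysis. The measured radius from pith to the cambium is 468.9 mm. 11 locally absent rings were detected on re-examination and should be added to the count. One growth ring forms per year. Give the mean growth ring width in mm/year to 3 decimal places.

1.797 mm/year

After corrections the count is 262 − 12 + 11 = 261 growth rings.
468.9 mm over 261 years gives 468.9 / 261 ≈ 1.797 mm/year.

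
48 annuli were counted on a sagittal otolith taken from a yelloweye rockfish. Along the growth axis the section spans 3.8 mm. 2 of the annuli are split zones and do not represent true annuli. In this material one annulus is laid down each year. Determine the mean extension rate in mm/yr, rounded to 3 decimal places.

Correcting the raw count gives 48 − 2 = 46 true annuli.
Mean rate = 3.8 mm / 46 years ≈ 0.083 mm/yr.

0.083 mm/yr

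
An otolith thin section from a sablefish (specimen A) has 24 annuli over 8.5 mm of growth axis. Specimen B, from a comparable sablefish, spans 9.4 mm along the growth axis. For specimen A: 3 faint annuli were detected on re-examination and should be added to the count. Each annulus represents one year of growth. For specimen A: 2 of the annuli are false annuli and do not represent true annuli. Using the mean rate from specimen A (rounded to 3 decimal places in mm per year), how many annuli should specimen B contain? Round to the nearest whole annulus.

Specimen A: adjusted count: 24 − 2 + 3 = 25 annuli.
A: 8.5 mm over 25 years gives 8.5 / 25 ≈ 0.340 mm/year.
Specimen B: 9.4 mm / 0.340 mm per year = 27.65 years ≈ 28 annuli.

28 annuli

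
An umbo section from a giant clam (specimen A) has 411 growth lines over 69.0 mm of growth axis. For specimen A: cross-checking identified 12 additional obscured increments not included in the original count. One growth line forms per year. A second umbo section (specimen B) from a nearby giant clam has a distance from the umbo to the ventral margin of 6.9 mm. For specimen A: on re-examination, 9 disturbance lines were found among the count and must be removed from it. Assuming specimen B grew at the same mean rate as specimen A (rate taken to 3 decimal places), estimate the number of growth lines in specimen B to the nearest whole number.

41 growth lines

Specimen A: adjusted count: 411 − 9 + 12 = 414 growth lines.
A: 69.0 mm over 414 years gives 69.0 / 414 ≈ 0.167 mm per year.
Specimen B: 6.9 mm / 0.167 mm per year = 41.32 years ≈ 41 growth lines.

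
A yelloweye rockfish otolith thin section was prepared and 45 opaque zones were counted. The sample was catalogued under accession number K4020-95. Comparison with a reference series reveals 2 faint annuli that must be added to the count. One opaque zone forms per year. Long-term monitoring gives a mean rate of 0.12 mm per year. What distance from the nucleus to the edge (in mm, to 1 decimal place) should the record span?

5.6 mm

Correcting the raw count gives 45 + 2 = 47 true opaque zones.
Predicted length = 0.12 mm/year × 47 years = 5.6 mm.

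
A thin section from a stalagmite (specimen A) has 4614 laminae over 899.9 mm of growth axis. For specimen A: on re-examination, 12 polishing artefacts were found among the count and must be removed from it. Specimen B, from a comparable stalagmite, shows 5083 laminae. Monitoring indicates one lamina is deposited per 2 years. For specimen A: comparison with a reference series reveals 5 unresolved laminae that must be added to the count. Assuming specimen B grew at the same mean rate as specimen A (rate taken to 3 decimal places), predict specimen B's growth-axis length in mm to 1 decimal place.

Specimen A: after corrections the count is 4614 − 12 + 5 = 4607 laminae.
Specimen A: at 2 years per lamina, 4607 × 2 = 9214 years.
A: 899.9 mm over 9214 years gives 899.9 / 9214 ≈ 0.098 mm/year.
Specimen B: at 2 years per lamina, 5083 × 2 = 10166 years. B's length ≈ 0.098 × 10166 = 996.3 mm.

996.3 mm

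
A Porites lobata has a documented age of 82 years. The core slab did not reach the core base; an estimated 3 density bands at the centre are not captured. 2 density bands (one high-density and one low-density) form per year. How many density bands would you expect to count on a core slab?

With 2 density bands per year, 82 years would produce 82 × 2 = 164 density bands.
Subtracting the 3 density bands not captured gives 164 − 3 = 161 density bands in the record.

161 density bands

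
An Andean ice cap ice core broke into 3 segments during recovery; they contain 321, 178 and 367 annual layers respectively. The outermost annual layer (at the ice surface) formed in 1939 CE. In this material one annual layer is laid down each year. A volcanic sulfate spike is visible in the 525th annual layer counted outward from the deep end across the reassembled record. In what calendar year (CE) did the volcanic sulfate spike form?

1598 CE

Total annual layers = 321 + 178 + 367 = 866.
Between annual layer 525 and the ice surface there are 866 − 525 = 341 annual layers.
Counting back 341 years from 1939 CE places the volcanic sulfate spike in 1939 − 341 = 1598 CE.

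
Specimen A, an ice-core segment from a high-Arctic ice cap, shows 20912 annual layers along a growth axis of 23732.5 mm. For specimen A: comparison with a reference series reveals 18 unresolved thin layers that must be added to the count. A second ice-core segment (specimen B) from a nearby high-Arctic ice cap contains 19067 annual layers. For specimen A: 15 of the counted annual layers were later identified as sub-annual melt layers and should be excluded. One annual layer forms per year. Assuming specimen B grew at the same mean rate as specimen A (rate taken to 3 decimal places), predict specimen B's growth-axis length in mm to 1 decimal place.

Specimen A: correcting the raw count gives 20912 − 15 + 18 = 20915 true annual layers.
A: 23732.5 mm over 20915 years gives 23732.5 / 20915 ≈ 1.135 mm/year.
B's length ≈ 1.135 × 19067 = 21641.0 mm.

21641.0 mm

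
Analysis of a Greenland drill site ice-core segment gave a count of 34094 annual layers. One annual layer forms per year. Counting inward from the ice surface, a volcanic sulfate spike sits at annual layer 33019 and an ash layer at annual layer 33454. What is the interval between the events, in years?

435 years

33454 − 33019 = 435 annual layers lie between the two events.
One annual layer per year makes the interval 435 years.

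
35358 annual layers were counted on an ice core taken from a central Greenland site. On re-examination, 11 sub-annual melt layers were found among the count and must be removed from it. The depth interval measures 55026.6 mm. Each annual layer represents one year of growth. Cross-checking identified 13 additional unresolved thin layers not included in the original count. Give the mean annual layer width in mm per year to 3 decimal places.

1.556 mm per year

True annual layer count = 35358 − 11 + 13 = 35360.
Extension rate ≈ 55026.6 / 35360 = 1.556 mm per year.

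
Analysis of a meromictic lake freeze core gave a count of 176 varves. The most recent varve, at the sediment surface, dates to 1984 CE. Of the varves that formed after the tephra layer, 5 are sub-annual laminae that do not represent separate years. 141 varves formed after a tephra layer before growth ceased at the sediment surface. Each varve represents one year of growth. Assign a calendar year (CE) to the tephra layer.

1848 CE

There are 141 varves younger than the tephra layer.
Excluding 5 false varves: 141 − 5 = 136.
1984 − 136 = 1848 CE.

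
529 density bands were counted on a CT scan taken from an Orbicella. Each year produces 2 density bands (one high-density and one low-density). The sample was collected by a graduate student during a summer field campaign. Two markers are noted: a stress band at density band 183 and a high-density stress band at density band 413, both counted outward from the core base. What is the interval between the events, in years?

115 years

Separation: 413 − 183 = 230 density bands.
230 density bands at 2 per year is 230 / 2 = 115 years.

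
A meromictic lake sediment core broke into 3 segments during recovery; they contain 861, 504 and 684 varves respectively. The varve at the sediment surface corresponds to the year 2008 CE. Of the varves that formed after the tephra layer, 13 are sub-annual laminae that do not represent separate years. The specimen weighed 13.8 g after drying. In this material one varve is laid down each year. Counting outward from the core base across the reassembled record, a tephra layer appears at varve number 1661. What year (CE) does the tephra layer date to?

1633 CE

Total varves = 861 + 504 + 684 = 2049.
The tephra layer sits at varve 1661 from the core base, so 2049 − 1661 = 388 varves formed after it.
388 − 13 false = 375 true varves after the tephra layer.
Counting back 375 years from 2008 CE places the tephra layer in 2008 − 375 = 1633 CE.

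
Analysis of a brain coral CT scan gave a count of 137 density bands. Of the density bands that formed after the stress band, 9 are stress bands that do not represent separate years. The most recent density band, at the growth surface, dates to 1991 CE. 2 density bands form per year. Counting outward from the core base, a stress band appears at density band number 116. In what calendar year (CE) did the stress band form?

The stress band sits at density band 116 from the core base, so 137 − 116 = 21 density bands formed after it.
21 − 9 false = 12 true density bands after the stress band.
With 2 density bands per year, 12 / 2 = 6 years.
1991 − 6 = 1985 CE.

1985 CE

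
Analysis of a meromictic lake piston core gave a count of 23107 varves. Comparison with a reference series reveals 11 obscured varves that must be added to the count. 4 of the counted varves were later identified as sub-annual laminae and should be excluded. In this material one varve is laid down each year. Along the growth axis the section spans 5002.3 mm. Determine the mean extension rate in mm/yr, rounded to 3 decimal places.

After corrections the count is 23107 − 4 + 11 = 23114 varves.
Mean rate = 5002.3 mm / 23114 years ≈ 0.216 mm/yr.

0.216 mm/yr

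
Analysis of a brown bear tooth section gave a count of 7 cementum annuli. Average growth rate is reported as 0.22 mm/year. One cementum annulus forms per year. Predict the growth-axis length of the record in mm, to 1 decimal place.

7 years of growth are recorded.
Predicted length = 0.22 mm/year × 7 years = 1.5 mm.

1.5 mm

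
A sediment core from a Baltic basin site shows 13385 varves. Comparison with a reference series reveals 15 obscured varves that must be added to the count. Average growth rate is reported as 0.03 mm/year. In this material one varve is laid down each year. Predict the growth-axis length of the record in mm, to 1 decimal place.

Adjusted count: 13385 + 15 = 13400 varves.
Predicted length = 0.03 mm/year × 13400 years = 402.0 mm.

402.0 mm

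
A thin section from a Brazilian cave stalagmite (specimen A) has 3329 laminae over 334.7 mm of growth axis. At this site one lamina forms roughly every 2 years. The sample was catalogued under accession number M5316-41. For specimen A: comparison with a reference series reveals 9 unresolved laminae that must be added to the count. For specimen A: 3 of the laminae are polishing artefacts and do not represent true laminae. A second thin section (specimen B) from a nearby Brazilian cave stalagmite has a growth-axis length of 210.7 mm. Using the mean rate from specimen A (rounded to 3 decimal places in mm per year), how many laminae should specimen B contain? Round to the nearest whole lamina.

2107 laminae

Specimen A: correcting the raw count gives 3329 − 3 + 9 = 3335 true laminae.
Specimen A: at 2 years per lamina, 3335 × 2 = 6670 years.
A: 334.7 mm over 6670 years gives 334.7 / 6670 ≈ 0.050 mm per year.
Specimen B: 210.7 mm / 0.050 mm per year = 4214.00 years; at 2 years per lamina that is 4214.00 / 2 ≈ 2107 laminae.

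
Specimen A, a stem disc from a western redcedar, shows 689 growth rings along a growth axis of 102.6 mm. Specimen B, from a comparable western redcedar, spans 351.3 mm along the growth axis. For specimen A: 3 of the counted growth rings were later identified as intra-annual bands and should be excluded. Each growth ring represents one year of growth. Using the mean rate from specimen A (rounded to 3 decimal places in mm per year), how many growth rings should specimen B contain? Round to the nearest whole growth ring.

2342 growth rings

Specimen A: correcting the raw count gives 689 − 3 = 686 true growth rings.
A: Extension rate ≈ 102.6 / 686 = 0.150 mm per year.
B spans 351.3 / 0.150 = 2342.00 years ≈ 2342 growth rings.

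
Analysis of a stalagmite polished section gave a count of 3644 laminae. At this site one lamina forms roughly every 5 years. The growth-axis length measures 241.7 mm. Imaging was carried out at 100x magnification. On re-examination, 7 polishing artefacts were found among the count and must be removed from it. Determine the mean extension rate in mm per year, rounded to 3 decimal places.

0.013 mm per year

Adjusted count: 3644 − 7 = 3637 laminae.
Multiplying by 5 years per lamina: 3637 × 5 = 18185 years.
Extension rate ≈ 241.7 / 18185 = 0.013 mm per year.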